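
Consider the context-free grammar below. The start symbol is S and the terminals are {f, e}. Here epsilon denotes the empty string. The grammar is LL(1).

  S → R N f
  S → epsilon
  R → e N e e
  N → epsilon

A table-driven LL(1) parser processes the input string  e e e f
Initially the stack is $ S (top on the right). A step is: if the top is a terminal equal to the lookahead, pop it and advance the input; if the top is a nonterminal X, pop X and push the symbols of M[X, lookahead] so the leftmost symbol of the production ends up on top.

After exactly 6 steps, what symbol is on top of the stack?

step 1: stack=$ S  input=e e e f $  — expand S → R N f
step 2: stack=$ f N R  input=e e e f $  — expand R → e N e e
step 3: stack=$ f N e e N e  input=e e e f $  — match e
step 4: stack=$ f N e e N  input=e e f $  — expand N → epsilon
step 5: stack=$ f N e e  input=e e f $  — match e
step 6: stack=$ f N e  input=e f $  — match e
Stack after step 6: $ f N (top = N).

N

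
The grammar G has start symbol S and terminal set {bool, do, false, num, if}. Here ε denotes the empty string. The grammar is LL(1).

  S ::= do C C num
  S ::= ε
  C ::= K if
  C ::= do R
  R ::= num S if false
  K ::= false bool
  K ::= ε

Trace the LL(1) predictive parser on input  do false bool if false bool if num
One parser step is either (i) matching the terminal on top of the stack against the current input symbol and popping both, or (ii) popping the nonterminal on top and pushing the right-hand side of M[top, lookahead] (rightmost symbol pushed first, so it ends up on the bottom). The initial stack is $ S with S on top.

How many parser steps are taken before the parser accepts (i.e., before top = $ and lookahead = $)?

step 1: stack=$ S  input=do false bool if false bool if num $  — expand S ::= do C C num
step 2: stack=$ num C C do  input=do false bool if false bool if num $  — match do
step 3: stack=$ num C C  input=false bool if false bool if num $  — expand C ::= K if
step 4: stack=$ num C if K  input=false bool if false bool if num $  — expand K ::= false bool
step 5: stack=$ num C if bool false  input=false bool if false bool if num $  — match false
step 6: stack=$ num C if bool  input=bool if false bool if num $  — match bool
step 7: stack=$ num C if  input=if false bool if num $  — match if
step 8: stack=$ num C  input=false bool if num $  — expand C ::= K if
step 9: stack=$ num if K  input=false bool if num $  — expand K ::= false bool
step 10: stack=$ num if bool false  input=false bool if num $  — match false
step 11: stack=$ num if bool  input=bool if num $  — match bool
step 12: stack=$ num if  input=if num $  — match if
step 13: stack=$ num  input=num $  — match num
Accept reached after 13 steps.

13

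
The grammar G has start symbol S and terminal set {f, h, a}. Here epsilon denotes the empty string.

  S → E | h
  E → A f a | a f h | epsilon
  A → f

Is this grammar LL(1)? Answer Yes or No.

Yes

FIRST(S) = {epsilon, a, f, h}
FIRST(E) = {epsilon, a, f}
FIRST(A) = {f}
FOLLOW(S) = {$}
FOLLOW(E) = {$}
FOLLOW(A) = {f}
Each cell of M receives at most one production.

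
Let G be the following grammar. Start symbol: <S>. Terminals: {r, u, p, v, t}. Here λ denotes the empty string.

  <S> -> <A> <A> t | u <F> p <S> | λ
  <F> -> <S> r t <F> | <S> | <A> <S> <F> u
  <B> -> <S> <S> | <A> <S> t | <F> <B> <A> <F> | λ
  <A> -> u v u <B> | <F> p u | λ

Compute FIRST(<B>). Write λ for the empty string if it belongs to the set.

FIRST(<S>) = {λ, p, r, t, u}  (via <A> <A> t)
FIRST(<F>) = {λ, p, r, t, u}  (via <S> r t <F>, <S>, <A> <S> <F> u)
FIRST(<A>) = {λ, p, r, t, u}  (via <F> p u)
FIRST(<B>) = {λ, p, r, t, u}  (via <S> <S>, <A> <S> t, <F> <B> <A> <F>)

{λ, p, r, t, u}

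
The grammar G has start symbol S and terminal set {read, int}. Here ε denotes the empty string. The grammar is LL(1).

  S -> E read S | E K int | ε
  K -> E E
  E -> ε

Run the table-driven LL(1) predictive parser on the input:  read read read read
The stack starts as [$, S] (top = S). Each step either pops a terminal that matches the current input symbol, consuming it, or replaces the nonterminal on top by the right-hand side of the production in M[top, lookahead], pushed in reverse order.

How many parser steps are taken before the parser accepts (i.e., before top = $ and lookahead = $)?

13

      Stack       Input                  Action
   1  $ S         read read read read $  expand S -> E read S
   2  $ S read E  read read read read $  expand E -> ε
   3  $ S read    read read read read $  match read
   4  $ S         read read read $       expand S -> E read S
   5  $ S read E  read read read $       expand E -> ε
   6  $ S read    read read read $       match read
   7  $ S         read read $            expand S -> E read S
   8  $ S read E  read read $            expand E -> ε
   9  $ S read    read read $            match read
  10  $ S         read $                 expand S -> E read S
  11  $ S read E  read $                 expand E -> ε
  12  $ S read    read $                 match read
  13  $ S         $                      expand S -> ε
Accept reached after 13 steps.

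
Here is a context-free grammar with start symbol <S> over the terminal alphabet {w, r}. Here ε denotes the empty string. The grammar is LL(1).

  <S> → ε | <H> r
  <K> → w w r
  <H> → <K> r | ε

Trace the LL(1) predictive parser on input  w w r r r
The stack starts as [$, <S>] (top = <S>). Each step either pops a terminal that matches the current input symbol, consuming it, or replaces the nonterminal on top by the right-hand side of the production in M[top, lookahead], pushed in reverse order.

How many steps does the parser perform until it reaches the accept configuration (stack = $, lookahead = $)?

8

step 1: stack=$ <S>  input=w w r r r $  — expand <S> → <H> r
step 2: stack=$ r <H>  input=w w r r r $  — expand <H> → <K> r
step 3: stack=$ r r <K>  input=w w r r r $  — expand <K> → w w r
step 4: stack=$ r r r w w  input=w w r r r $  — match w
step 5: stack=$ r r r w  input=w r r r $  — match w
step 6: stack=$ r r r  input=r r r $  — match r
step 7: stack=$ r r  input=r r $  — match r
step 8: stack=$ r  input=r $  — match r
Accept reached after 8 steps.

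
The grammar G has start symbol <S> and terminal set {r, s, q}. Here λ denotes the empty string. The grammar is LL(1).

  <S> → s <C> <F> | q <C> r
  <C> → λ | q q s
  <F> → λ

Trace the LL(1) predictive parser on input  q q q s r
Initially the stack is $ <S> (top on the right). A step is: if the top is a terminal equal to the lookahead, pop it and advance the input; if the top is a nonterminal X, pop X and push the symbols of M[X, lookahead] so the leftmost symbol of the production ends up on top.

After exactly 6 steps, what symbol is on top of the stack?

     Stack      Input        Action
  1  $ <S>      q q q s r $  expand <S> → q <C> r
  2  $ r <C> q  q q q s r $  match q
  3  $ r <C>    q q s r $    expand <C> → q q s
  4  $ r s q q  q q s r $    match q
  5  $ r s q    q s r $      match q
  6  $ r s      s r $        match s
Stack after step 6: $ r (top = r).

r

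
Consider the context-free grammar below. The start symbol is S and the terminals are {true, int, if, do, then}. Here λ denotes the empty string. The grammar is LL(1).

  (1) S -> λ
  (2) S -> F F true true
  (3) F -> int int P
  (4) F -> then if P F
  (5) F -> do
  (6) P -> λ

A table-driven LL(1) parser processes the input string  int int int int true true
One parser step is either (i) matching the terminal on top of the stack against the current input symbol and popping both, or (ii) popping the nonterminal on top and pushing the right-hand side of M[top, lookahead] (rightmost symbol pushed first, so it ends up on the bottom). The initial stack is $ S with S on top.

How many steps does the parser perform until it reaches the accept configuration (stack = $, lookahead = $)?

11

step 1: stack=$ S  input=int int int int true true $  — expand S -> F F true true
step 2: stack=$ true true F F  input=int int int int true true $  — expand F -> int int P
step 3: stack=$ true true F P int int  input=int int int int true true $  — match int
step 4: stack=$ true true F P int  input=int int int true true $  — match int
step 5: stack=$ true true F P  input=int int true true $  — expand P -> λ
step 6: stack=$ true true F  input=int int true true $  — expand F -> int int P
step 7: stack=$ true true P int int  input=int int true true $  — match int
step 8: stack=$ true true P int  input=int true true $  — match int
step 9: stack=$ true true P  input=true true $  — expand P -> λ
step 10: stack=$ true true  input=true true $  — match true
step 11: stack=$ true  input=true $  — match true
Accept reached after 11 steps.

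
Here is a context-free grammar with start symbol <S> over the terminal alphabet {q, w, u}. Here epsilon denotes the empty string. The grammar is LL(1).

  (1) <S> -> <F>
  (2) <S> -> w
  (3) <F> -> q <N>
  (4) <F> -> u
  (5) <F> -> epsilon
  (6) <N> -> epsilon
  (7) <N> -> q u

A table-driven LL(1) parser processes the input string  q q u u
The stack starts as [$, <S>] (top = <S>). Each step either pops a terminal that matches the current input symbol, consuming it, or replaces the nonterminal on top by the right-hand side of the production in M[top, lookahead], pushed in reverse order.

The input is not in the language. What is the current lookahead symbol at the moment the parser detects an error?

u

     Stack    Input      Action
  1  $ <S>    q q u u $  expand <S> -> <F>
  2  $ <F>    q q u u $  expand <F> -> q <N>
  3  $ <N> q  q q u u $  match q
  4  $ <N>    q u u $    expand <N> -> q u
  5  $ u q    q u u $    match q
  6  $ u      u u $      match u
  7  $        u $        error: stack empty but input remains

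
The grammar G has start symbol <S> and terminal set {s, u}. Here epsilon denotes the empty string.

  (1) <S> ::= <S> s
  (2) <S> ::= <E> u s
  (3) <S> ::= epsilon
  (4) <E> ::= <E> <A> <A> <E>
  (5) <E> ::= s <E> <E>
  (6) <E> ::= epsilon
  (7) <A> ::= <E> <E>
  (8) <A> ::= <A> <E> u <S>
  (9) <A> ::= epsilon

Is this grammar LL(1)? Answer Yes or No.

FIRST(<S>) = {epsilon, s, u}
FIRST(<E>) = {epsilon, s, u}
FIRST(<A>) = {epsilon, s, u}
FOLLOW(<S>) = {$, s, u}
FOLLOW(<E>) = {s, u}
FOLLOW(<A>) = {s, u}
Cell M[<A>, s] receives both <A> ::= <E> <E> and <A> ::= <A> <E> u <S> and <A> ::= epsilon — the grammar is not LL(1).

No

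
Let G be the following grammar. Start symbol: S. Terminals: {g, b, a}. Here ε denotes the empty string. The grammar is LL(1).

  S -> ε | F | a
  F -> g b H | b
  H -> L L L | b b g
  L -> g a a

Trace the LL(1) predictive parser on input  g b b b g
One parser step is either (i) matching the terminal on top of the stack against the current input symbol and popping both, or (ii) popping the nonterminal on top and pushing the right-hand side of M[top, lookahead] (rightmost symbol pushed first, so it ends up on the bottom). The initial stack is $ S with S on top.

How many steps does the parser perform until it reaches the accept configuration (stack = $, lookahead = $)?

8

     Stack    Input        Action
  1  $ S      g b b b g $  expand S -> F
  2  $ F      g b b b g $  expand F -> g b H
  3  $ H b g  g b b b g $  match g
  4  $ H b    b b b g $    match b
  5  $ H      b b g $      expand H -> b b g
  6  $ g b b  b b g $      match b
  7  $ g b    b g $        match b
  8  $ g      g $          match g
Accept reached after 8 steps.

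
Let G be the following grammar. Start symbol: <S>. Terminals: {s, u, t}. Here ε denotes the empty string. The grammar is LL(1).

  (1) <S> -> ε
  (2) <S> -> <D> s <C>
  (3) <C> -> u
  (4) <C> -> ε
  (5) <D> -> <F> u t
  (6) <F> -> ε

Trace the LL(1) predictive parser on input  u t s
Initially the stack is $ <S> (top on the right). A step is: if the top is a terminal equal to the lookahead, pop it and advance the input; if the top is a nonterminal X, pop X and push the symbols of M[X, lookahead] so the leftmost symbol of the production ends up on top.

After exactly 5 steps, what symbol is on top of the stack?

s

     Stack            Input    Action
  1  $ <S>            u t s $  expand <S> -> <D> s <C>
  2  $ <C> s <D>      u t s $  expand <D> -> <F> u t
  3  $ <C> s t u <F>  u t s $  expand <F> -> ε
  4  $ <C> s t u      u t s $  match u
  5  $ <C> s t        t s $    match t
Stack after step 5: $ <C> s (top = s).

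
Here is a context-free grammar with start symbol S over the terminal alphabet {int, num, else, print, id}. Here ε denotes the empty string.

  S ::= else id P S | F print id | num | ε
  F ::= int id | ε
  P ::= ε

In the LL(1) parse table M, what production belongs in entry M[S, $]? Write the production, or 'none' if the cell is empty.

S ::= ε

FIRST(F) = {ε, int}
FIRST(P) = {ε}
FIRST(S) = {ε, else, int, num, print}  (via F print id)
FOLLOW(S) includes $ since S is the start symbol.
FOLLOW(S): in S::=else id P S, the suffix after S is empty (adds nothing new). Thus FOLLOW(S) = {$}.
For S ::= else id P S: FIRST(else id P S) = {else}, so it goes in M[S, t] for t ∈ {else}.
For S ::= F print id: FIRST(F print id) = {int, print}, so it goes in M[S, t] for t ∈ {int, print}.
For S ::= num: FIRST(num) = {num}, so it goes in M[S, t] for t ∈ {num}.
For S ::= ε: FIRST(ε) = {ε}, so it goes in M[S, t] for t ∈ {}; since ε ∈ FIRST, also for every t ∈ FOLLOW(S) = {$}.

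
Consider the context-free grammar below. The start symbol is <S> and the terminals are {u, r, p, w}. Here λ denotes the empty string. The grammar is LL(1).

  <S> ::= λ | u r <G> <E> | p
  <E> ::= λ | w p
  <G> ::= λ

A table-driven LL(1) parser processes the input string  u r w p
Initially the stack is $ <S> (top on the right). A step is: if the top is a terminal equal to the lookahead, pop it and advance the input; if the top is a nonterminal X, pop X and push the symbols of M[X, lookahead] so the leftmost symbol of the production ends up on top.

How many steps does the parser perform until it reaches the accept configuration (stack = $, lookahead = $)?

     Stack          Input      Action
  1  $ <S>          u r w p $  expand <S> ::= u r <G> <E>
  2  $ <E> <G> r u  u r w p $  match u
  3  $ <E> <G> r    r w p $    match r
  4  $ <E> <G>      w p $      expand <G> ::= λ
  5  $ <E>          w p $      expand <E> ::= w p
  6  $ p w          w p $      match w
  7  $ p            p $        match p
Accept reached after 7 steps.

7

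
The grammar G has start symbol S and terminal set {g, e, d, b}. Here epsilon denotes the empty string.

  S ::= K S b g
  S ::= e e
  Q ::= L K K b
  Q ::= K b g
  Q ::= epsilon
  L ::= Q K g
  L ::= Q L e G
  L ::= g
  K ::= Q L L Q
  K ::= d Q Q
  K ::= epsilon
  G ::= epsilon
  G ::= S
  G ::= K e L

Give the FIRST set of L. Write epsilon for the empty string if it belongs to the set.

FIRST(S) = {b, d, e, g}  (via K S b g)
FIRST(Q) = {epsilon, b, d, g}  (via L K K b, K b g)
FIRST(L) = {b, d, g}  (via Q K g, Q L e G)
FIRST(K) = {epsilon, b, d, g}  (via Q L L Q)
FIRST(G) = {epsilon, b, d, e, g}  (via S, K e L)

{b, d, g}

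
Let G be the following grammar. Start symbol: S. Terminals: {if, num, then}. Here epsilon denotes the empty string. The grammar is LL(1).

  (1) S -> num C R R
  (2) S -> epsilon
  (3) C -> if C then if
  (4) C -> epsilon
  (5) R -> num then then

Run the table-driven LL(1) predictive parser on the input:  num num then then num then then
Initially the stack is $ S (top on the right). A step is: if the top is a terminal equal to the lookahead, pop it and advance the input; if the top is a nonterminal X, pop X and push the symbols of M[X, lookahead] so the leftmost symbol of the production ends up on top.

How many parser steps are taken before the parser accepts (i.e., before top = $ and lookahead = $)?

step 1: stack=$ S  input=num num then then num then then $  — expand S -> num C R R
step 2: stack=$ R R C num  input=num num then then num then then $  — match num
step 3: stack=$ R R C  input=num then then num then then $  — expand C -> epsilon
step 4: stack=$ R R  input=num then then num then then $  — expand R -> num then then
step 5: stack=$ R then then num  input=num then then num then then $  — match num
step 6: stack=$ R then then  input=then then num then then $  — match then
step 7: stack=$ R then  input=then num then then $  — match then
step 8: stack=$ R  input=num then then $  — expand R -> num then then
step 9: stack=$ then then num  input=num then then $  — match num
step 10: stack=$ then then  input=then then $  — match then
step 11: stack=$ then  input=then $  — match then
Accept reached after 11 steps.

11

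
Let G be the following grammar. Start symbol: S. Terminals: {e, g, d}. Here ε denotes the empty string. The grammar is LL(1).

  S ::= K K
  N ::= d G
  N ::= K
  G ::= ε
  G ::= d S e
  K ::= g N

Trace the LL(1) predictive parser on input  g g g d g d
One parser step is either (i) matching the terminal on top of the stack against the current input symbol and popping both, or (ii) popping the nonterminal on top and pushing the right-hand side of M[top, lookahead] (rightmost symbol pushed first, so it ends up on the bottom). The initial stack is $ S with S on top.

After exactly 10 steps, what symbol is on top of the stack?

step 1: stack=$ S  input=g g g d g d $  — expand S ::= K K
step 2: stack=$ K K  input=g g g d g d $  — expand K ::= g N
step 3: stack=$ K N g  input=g g g d g d $  — match g
step 4: stack=$ K N  input=g g d g d $  — expand N ::= K
step 5: stack=$ K K  input=g g d g d $  — expand K ::= g N
step 6: stack=$ K N g  input=g g d g d $  — match g
step 7: stack=$ K N  input=g d g d $  — expand N ::= K
step 8: stack=$ K K  input=g d g d $  — expand K ::= g N
step 9: stack=$ K N g  input=g d g d $  — match g
step 10: stack=$ K N  input=d g d $  — expand N ::= d G
Stack after step 10: $ K G d (top = d).

d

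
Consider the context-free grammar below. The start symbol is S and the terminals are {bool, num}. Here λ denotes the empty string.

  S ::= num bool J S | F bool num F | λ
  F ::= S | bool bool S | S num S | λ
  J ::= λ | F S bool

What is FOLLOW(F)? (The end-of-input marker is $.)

{$, bool, num}

FIRST(S) = {λ, bool, num}  (via F bool num F)
FIRST(F) = {λ, bool, num}  (via S, S num S)
FIRST(J) = {λ, bool, num}  (via F S bool)
FOLLOW(S) includes $ since S is the start symbol.
FOLLOW(S): in S::=num bool J S, the suffix after S is empty (adds nothing new); in F::=S, the suffix after S is empty, so FOLLOW(S) ⊇ FOLLOW(F) = {$, bool, num}; in F::=bool bool S, the suffix after S is empty, so FOLLOW(S) ⊇ FOLLOW(F) = {$, bool, num}; in F::=S num S (occurrence 1), S is followed by num S with FIRST {num}; in F::=S num S (occurrence 2), the suffix after S is empty, so FOLLOW(S) ⊇ FOLLOW(F) = {$, bool, num}; in J::=F S bool, S is followed by bool with FIRST {bool}. Thus FOLLOW(S) = {$, bool, num}.
FOLLOW(F): in S::=F bool num F (occurrence 1), F is followed by bool num F with FIRST {bool}; in S::=F bool num F (occurrence 2), the suffix after F is empty, so FOLLOW(F) ⊇ FOLLOW(S) = {$, bool, num}; in J::=F S bool, F is followed by S bool with FIRST {bool, num}. Thus FOLLOW(F) = {$, bool, num}.
FOLLOW(J): in S::=num bool J S, J is followed by S with FIRST {λ, bool, num}; in S::=num bool J S, the suffix after J is nullable, so FOLLOW(J) ⊇ FOLLOW(S) = {$, bool, num}. Thus FOLLOW(J) = {$, bool, num}.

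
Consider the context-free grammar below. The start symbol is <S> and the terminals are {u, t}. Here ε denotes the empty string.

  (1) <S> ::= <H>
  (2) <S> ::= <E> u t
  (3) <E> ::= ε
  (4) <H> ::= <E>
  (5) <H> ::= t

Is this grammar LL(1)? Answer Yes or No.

FIRST(<S>) = {ε, t, u}
FIRST(<E>) = {ε}
FIRST(<H>) = {ε, t}
FOLLOW(<S>) = {$}
FOLLOW(<E>) = {$, u}
FOLLOW(<H>) = {$}
Each cell of M receives at most one production.

Yes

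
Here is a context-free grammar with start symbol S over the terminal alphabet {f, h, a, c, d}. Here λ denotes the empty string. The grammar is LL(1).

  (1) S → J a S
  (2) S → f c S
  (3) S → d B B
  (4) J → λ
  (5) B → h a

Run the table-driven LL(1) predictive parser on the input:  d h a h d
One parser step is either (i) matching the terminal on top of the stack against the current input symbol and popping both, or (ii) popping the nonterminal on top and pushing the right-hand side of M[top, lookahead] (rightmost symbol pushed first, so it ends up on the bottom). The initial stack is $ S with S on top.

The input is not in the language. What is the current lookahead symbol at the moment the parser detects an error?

     Stack    Input        Action
  1  $ S      d h a h d $  expand S → d B B
  2  $ B B d  d h a h d $  match d
  3  $ B B    h a h d $    expand B → h a
  4  $ B a h  h a h d $    match h
  5  $ B a    a h d $      match a
  6  $ B      h d $        expand B → h a
  7  $ a h    h d $        match h
  8  $ a      d $          error: top is terminal a but lookahead is d

d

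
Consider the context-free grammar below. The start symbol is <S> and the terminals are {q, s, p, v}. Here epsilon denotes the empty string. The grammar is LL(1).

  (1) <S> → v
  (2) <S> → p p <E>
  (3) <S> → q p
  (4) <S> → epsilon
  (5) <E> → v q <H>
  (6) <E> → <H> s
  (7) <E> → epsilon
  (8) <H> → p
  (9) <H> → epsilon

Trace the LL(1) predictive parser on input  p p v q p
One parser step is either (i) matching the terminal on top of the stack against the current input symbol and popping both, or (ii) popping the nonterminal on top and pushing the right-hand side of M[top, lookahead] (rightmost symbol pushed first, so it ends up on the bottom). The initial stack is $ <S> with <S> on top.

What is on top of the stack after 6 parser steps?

<H>

     Stack      Input        Action
  1  $ <S>      p p v q p $  expand <S> → p p <E>
  2  $ <E> p p  p p v q p $  match p
  3  $ <E> p    p v q p $    match p
  4  $ <E>      v q p $      expand <E> → v q <H>
  5  $ <H> q v  v q p $      match v
  6  $ <H> q    q p $        match q
Stack after step 6: $ <H> (top = <H>).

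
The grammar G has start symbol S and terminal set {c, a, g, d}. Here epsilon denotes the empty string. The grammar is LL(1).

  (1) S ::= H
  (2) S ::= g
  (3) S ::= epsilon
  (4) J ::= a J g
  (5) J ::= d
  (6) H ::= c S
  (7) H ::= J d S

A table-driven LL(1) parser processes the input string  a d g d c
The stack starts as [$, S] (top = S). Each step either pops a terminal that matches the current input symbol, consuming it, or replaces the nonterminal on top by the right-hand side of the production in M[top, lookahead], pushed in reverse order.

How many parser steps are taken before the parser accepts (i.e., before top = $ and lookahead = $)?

12

      Stack        Input        Action
   1  $ S          a d g d c $  expand S ::= H
   2  $ H          a d g d c $  expand H ::= J d S
   3  $ S d J      a d g d c $  expand J ::= a J g
   4  $ S d g J a  a d g d c $  match a
   5  $ S d g J    d g d c $    expand J ::= d
   6  $ S d g d    d g d c $    match d
   7  $ S d g      g d c $      match g
   8  $ S d        d c $        match d
   9  $ S          c $          expand S ::= H
  10  $ H          c $          expand H ::= c S
  11  $ S c        c $          match c
  12  $ S          $            expand S ::= epsilon
Accept reached after 12 steps.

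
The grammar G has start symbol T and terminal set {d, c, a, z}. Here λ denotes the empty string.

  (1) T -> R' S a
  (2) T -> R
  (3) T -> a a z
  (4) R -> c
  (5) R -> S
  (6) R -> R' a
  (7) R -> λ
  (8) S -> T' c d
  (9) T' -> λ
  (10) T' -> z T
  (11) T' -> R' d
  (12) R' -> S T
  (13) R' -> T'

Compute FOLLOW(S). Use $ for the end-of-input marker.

FIRST(T): from T->R' S a we get {c, d, z}; from T->R we get {λ, a, c, d, z}; from T->a a z we get {a}. So FIRST(T) = {λ, a, c, d, z}.
FIRST(R): from R->c we get {c}; from R->S we get {c, d, z}; from R->R' a we get {a, c, d, z}; from R->λ we get {λ}. So FIRST(R) = {λ, a, c, d, z}.
FIRST(S): from S->T' c d we get {c, d, z}. So FIRST(S) = {c, d, z}.
FIRST(T'): from T'->λ we get {λ}; from T'->z T we get {z}; from T'->R' d we get {c, d, z}. So FIRST(T') = {λ, c, d, z}.
FIRST(R'): from R'->S T we get {c, d, z}; from R'->T' we get {λ, c, d, z}. So FIRST(R') = {λ, c, d, z}.
FOLLOW(T) includes $ since T is the start symbol.
FOLLOW(R'): in T->R' S a, R' is followed by S a with FIRST {c, d, z}; in R->R' a, R' is followed by a with FIRST {a}; in T'->R' d, R' is followed by d with FIRST {d}. Thus FOLLOW(R') = {a, c, d, z}.
FOLLOW(T'): in S->T' c d, T' is followed by c d with FIRST {c}; in R'->T', the suffix after T' is empty, so FOLLOW(T') ⊇ FOLLOW(R') = {a, c, d, z}. Thus FOLLOW(T') = {a, c, d, z}.
FOLLOW(T): in T'->z T, the suffix after T is empty, so FOLLOW(T) ⊇ FOLLOW(T') = {a, c, d, z}; in R'->S T, the suffix after T is empty, so FOLLOW(T) ⊇ FOLLOW(R') = {a, c, d, z}. Thus FOLLOW(T) = {$, a, c, d, z}.
FOLLOW(R): in T->R, the suffix after R is empty, so FOLLOW(R) ⊇ FOLLOW(T) = {$, a, c, d, z}. Thus FOLLOW(R) = {$, a, c, d, z}.
FOLLOW(S): in T->R' S a, S is followed by a with FIRST {a}; in R->S, the suffix after S is empty, so FOLLOW(S) ⊇ FOLLOW(R) = {$, a, c, d, z}; in R'->S T, S is followed by T with FIRST {λ, a, c, d, z}; in R'->S T, the suffix after S is nullable, so FOLLOW(S) ⊇ FOLLOW(R') = {a, c, d, z}. Thus FOLLOW(S) = {$, a, c, d, z}.

{$, a, c, d, z}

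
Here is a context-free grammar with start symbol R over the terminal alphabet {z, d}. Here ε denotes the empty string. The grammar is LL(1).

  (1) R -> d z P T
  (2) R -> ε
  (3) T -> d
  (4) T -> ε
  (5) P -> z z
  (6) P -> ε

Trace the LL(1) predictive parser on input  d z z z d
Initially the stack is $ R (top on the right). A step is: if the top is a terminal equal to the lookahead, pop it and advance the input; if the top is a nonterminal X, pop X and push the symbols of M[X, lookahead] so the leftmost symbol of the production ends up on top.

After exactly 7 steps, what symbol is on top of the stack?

d

     Stack      Input        Action
  1  $ R        d z z z d $  expand R -> d z P T
  2  $ T P z d  d z z z d $  match d
  3  $ T P z    z z z d $    match z
  4  $ T P      z z d $      expand P -> z z
  5  $ T z z    z z d $      match z
  6  $ T z      z d $        match z
  7  $ T        d $          expand T -> d
Stack after step 7: $ d (top = d).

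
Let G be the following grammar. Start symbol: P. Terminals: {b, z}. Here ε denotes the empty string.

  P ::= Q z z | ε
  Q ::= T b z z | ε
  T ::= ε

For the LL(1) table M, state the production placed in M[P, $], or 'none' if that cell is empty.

FIRST(T) = {ε}
FIRST(Q) = {ε, b}  (via T b z z)
FIRST(P) = {ε, b, z}  (via Q z z)
FOLLOW(P) includes $ since P is the start symbol.
FOLLOW(P): P appears on no right-hand side. Thus FOLLOW(P) = {$}.
For P ::= Q z z: FIRST(Q z z) = {b, z}, so it goes in M[P, t] for t ∈ {b, z}.
For P ::= ε: FIRST(ε) = {ε}, so it goes in M[P, t] for t ∈ {}; since ε ∈ FIRST, also for every t ∈ FOLLOW(P) = {$}.

P ::= ε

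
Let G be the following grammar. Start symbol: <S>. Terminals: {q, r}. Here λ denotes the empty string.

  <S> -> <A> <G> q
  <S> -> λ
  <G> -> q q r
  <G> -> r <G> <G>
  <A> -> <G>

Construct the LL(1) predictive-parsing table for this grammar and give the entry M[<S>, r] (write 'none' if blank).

<S> -> <A> <G> q

FIRST(<G>) = {q, r}
FIRST(<A>) = {q, r}  (via <G>)
FIRST(<S>) = {λ, q, r}  (via <A> <G> q)
FOLLOW(<S>) includes $ since <S> is the start symbol.
FOLLOW(<S>): <S> appears on no right-hand side. Thus FOLLOW(<S>) = {$}.
For <S> -> <A> <G> q: FIRST(<A> <G> q) = {q, r}, so it goes in M[<S>, t] for t ∈ {q, r}.
For <S> -> λ: FIRST(λ) = {λ}, so it goes in M[<S>, t] for t ∈ {}; since λ ∈ FIRST, also for every t ∈ FOLLOW(<S>) = {$}.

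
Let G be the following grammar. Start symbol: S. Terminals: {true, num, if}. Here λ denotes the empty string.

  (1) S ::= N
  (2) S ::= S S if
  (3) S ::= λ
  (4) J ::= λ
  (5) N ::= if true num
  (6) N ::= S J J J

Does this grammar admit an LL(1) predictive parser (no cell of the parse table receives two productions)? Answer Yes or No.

No

FIRST(S) = {λ, if}
FIRST(J) = {λ}
FIRST(N) = {λ, if}
FOLLOW(S) = {$, if}
FOLLOW(J) = {$, if}
FOLLOW(N) = {$, if}
Cell M[N, if] receives both N ::= if true num and N ::= S J J J — the grammar is not LL(1).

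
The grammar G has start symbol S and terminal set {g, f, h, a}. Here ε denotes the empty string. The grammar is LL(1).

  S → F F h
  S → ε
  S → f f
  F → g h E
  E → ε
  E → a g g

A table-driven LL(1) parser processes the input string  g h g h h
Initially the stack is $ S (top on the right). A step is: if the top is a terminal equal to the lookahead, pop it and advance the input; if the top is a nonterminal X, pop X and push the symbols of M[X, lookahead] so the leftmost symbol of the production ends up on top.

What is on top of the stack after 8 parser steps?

E

     Stack        Input        Action
  1  $ S          g h g h h $  expand S → F F h
  2  $ h F F      g h g h h $  expand F → g h E
  3  $ h F E h g  g h g h h $  match g
  4  $ h F E h    h g h h $    match h
  5  $ h F E      g h h $      expand E → ε
  6  $ h F        g h h $      expand F → g h E
  7  $ h E h g    g h h $      match g
  8  $ h E h      h h $        match h
Stack after step 8: $ h E (top = E).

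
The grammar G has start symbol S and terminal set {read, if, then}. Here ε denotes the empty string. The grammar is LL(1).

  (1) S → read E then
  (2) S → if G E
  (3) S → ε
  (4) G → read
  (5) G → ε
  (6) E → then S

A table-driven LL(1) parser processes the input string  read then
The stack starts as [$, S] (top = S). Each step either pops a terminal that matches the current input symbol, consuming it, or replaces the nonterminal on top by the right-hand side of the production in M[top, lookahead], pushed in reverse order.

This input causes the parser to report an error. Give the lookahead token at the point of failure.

     Stack          Input        Action
  1  $ S            read then $  expand S → read E then
  2  $ then E read  read then $  match read
  3  $ then E       then $       expand E → then S
  4  $ then S then  then $       match then
  5  $ then S       $            expand S → ε
  6  $ then         $            error: top is terminal then but lookahead is $

$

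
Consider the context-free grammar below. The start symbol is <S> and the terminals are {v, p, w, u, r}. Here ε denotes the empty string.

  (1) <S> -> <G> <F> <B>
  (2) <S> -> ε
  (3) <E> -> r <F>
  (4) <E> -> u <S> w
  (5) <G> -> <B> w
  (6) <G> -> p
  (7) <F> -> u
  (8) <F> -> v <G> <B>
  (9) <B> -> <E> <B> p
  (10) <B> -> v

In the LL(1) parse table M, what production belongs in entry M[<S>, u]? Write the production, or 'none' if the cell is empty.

FIRST(<E>) = {r, u}
FIRST(<F>) = {u, v}
FIRST(<B>) = {r, u, v}  (via <E> <B> p)
FIRST(<G>) = {p, r, u, v}  (via <B> w)
FIRST(<S>) = {ε, p, r, u, v}  (via <G> <F> <B>)
FOLLOW(<S>) includes $ since <S> is the start symbol.
FOLLOW(<S>): in <E>->u <S> w, <S> is followed by w with FIRST {w}. Thus FOLLOW(<S>) = {$, w}.
For <S> -> <G> <F> <B>: FIRST(<G> <F> <B>) = {p, r, u, v}, so it goes in M[<S>, t] for t ∈ {p, r, u, v}.
For <S> -> ε: FIRST(ε) = {ε}, so it goes in M[<S>, t] for t ∈ {}; since ε ∈ FIRST, also for every t ∈ FOLLOW(<S>) = {$, w}.

<S> -> <G> <F> <B>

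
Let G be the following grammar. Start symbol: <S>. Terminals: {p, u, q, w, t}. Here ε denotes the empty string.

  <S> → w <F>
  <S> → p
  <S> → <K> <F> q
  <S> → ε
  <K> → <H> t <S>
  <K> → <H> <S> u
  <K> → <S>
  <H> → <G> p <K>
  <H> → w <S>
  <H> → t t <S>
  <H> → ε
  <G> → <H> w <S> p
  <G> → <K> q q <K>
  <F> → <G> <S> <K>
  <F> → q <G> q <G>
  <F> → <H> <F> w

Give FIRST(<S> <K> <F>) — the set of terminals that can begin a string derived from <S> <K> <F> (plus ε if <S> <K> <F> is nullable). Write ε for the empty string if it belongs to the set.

FIRST(<S>): from <S>→w <F> we get {w}; from <S>→p we get {p}; from <S>→<K> <F> q we get {p, q, t, u, w}; from <S>→ε we get {ε}. So FIRST(<S>) = {ε, p, q, t, u, w}.
FIRST(<K>): from <K>→<H> t <S> we get {p, q, t, u, w}; from <K>→<H> <S> u we get {p, q, t, u, w}; from <K>→<S> we get {ε, p, q, t, u, w}. So FIRST(<K>) = {ε, p, q, t, u, w}.
FIRST(<H>): from <H>→<G> p <K> we get {p, q, t, u, w}; from <H>→w <S> we get {w}; from <H>→t t <S> we get {t}; from <H>→ε we get {ε}. So FIRST(<H>) = {ε, p, q, t, u, w}.
FIRST(<G>): from <G>→<H> w <S> p we get {p, q, t, u, w}; from <G>→<K> q q <K> we get {p, q, t, u, w}. So FIRST(<G>) = {p, q, t, u, w}.
FIRST(<F>): from <F>→<G> <S> <K> we get {p, q, t, u, w}; from <F>→q <G> q <G> we get {q}; from <F>→<H> <F> w we get {p, q, t, u, w}. So FIRST(<F>) = {p, q, t, u, w}.
FIRST(<S> <K> <F>): take FIRST of each symbol in turn, carrying on past any symbol whose FIRST contains ε; result {p, q, t, u, w}.

{p, q, t, u, w}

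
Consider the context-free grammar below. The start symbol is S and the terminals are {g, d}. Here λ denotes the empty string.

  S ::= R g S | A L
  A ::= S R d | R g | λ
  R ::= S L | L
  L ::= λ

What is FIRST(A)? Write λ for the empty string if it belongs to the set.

{λ, d, g}

FIRST(L) = {λ}
FIRST(S) = {λ, d, g}  (via R g S, A L)
FIRST(R) = {λ, d, g}  (via S L, L)
FIRST(A) = {λ, d, g}  (via S R d, R g)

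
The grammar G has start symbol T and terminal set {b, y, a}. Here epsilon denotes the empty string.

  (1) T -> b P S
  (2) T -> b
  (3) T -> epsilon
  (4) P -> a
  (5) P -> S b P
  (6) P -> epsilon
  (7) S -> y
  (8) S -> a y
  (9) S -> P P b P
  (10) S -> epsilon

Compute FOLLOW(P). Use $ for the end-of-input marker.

{$, a, b, y}

FIRST(T) = {epsilon, b}
FIRST(P) = {epsilon, a, b, y}  (via S b P)
FIRST(S) = {epsilon, a, b, y}  (via P P b P)
FOLLOW(T) includes $ since T is the start symbol.
FOLLOW(T): T appears on no right-hand side. Thus FOLLOW(T) = {$}.
FOLLOW(S): in T->b P S, the suffix after S is empty, so FOLLOW(S) ⊇ FOLLOW(T) = {$}; in P->S b P, S is followed by b P with FIRST {b}. Thus FOLLOW(S) = {$, b}.
FOLLOW(P): in T->b P S, P is followed by S with FIRST {epsilon, a, b, y}; in T->b P S, the suffix after P is nullable, so FOLLOW(P) ⊇ FOLLOW(T) = {$}; in P->S b P, the suffix after P is empty (adds nothing new); in S->P P b P (occurrence 1), P is followed by P b P with FIRST {a, b, y}; in S->P P b P (occurrence 2), P is followed by b P with FIRST {b}; in S->P P b P (occurrence 3), the suffix after P is empty, so FOLLOW(P) ⊇ FOLLOW(S) = {$, b}. Thus FOLLOW(P) = {$, a, b, y}.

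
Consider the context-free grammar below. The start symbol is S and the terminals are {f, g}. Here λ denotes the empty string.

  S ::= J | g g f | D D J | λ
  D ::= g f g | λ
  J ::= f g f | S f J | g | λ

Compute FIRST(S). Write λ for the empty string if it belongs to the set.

{λ, f, g}

FIRST(D) = {λ, g}
FIRST(S) = {λ, f, g}  (via J, D D J)
FIRST(J) = {λ, f, g}  (via S f J)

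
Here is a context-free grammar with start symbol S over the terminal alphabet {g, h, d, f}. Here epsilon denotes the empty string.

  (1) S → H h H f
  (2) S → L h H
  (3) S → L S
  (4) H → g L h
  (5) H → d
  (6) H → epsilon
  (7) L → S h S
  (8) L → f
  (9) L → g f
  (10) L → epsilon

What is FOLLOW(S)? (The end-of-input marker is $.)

{$, d, f, g, h}

FIRST(H): from H→g L h we get {g}; from H→d we get {d}; from H→epsilon we get {epsilon}. So FIRST(H) = {epsilon, d, g}.
FIRST(S): from S→H h H f we get {d, g, h}; from S→L h H we get {d, f, g, h}; from S→L S we get {d, f, g, h}. So FIRST(S) = {d, f, g, h}.
FIRST(L): from L→S h S we get {d, f, g, h}; from L→f we get {f}; from L→g f we get {g}; from L→epsilon we get {epsilon}. So FIRST(L) = {epsilon, d, f, g, h}.
FOLLOW(S) includes $ since S is the start symbol.
FOLLOW(L): in S→L h H, L is followed by h H with FIRST {h}; in S→L S, L is followed by S with FIRST {d, f, g, h}; in H→g L h, L is followed by h with FIRST {h}. Thus FOLLOW(L) = {d, f, g, h}.
FOLLOW(S): in S→L S, the suffix after S is empty (adds nothing new); in L→S h S (occurrence 1), S is followed by h S with FIRST {h}; in L→S h S (occurrence 2), the suffix after S is empty, so FOLLOW(S) ⊇ FOLLOW(L) = {d, f, g, h}. Thus FOLLOW(S) = {$, d, f, g, h}.
FOLLOW(H): in S→H h H f (occurrence 1), H is followed by h H f with FIRST {h}; in S→H h H f (occurrence 2), H is followed by f with FIRST {f}; in S→L h H, the suffix after H is empty, so FOLLOW(H) ⊇ FOLLOW(S) = {$, d, f, g, h}. Thus FOLLOW(H) = {$, d, f, g, h}.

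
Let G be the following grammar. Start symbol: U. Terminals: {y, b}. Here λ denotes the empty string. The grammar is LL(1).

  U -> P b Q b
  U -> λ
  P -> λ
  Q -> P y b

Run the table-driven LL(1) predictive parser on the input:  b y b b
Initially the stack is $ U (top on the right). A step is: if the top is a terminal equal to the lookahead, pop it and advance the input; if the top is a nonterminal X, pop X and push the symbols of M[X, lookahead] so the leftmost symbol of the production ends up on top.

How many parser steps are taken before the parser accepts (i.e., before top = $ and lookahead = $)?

8

     Stack      Input      Action
  1  $ U        b y b b $  expand U -> P b Q b
  2  $ b Q b P  b y b b $  expand P -> λ
  3  $ b Q b    b y b b $  match b
  4  $ b Q      y b b $    expand Q -> P y b
  5  $ b b y P  y b b $    expand P -> λ
  6  $ b b y    y b b $    match y
  7  $ b b      b b $      match b
  8  $ b        b $        match b
Accept reached after 8 steps.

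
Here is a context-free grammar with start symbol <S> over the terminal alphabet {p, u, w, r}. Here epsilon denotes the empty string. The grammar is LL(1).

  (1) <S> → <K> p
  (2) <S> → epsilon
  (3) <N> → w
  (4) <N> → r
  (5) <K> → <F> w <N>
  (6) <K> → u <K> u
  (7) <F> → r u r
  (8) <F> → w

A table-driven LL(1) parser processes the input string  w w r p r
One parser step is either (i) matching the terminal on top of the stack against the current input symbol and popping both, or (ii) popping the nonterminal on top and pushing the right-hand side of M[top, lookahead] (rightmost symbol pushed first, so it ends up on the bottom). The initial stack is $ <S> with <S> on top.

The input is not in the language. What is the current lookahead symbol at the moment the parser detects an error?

     Stack          Input        Action
  1  $ <S>          w w r p r $  expand <S> → <K> p
  2  $ p <K>        w w r p r $  expand <K> → <F> w <N>
  3  $ p <N> w <F>  w w r p r $  expand <F> → w
  4  $ p <N> w w    w w r p r $  match w
  5  $ p <N> w      w r p r $    match w
  6  $ p <N>        r p r $      expand <N> → r
  7  $ p r          r p r $      match r
  8  $ p            p r $        match p
  9  $              r $          error: stack empty but input remains

r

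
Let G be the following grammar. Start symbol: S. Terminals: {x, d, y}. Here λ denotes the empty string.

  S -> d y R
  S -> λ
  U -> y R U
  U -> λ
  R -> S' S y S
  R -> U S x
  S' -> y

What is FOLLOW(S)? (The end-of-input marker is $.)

FIRST(S) = {λ, d}
FIRST(U) = {λ, y}
FIRST(S') = {y}
FIRST(R) = {d, x, y}  (via S' S y S, U S x)
FOLLOW(S) includes $ since S is the start symbol.
FOLLOW(U): in U->y R U, the suffix after U is empty (adds nothing new); in R->U S x, U is followed by S x with FIRST {d, x}. Thus FOLLOW(U) = {d, x}.
FOLLOW(S'): in R->S' S y S, S' is followed by S y S with FIRST {d, y}. Thus FOLLOW(S') = {d, y}.
FOLLOW(S): in R->S' S y S (occurrence 1), S is followed by y S with FIRST {y}; in R->S' S y S (occurrence 2), the suffix after S is empty, so FOLLOW(S) ⊇ FOLLOW(R) = {$, d, x, y}; in R->U S x, S is followed by x with FIRST {x}. Thus FOLLOW(S) = {$, d, x, y}.
FOLLOW(R): in S->d y R, the suffix after R is empty, so FOLLOW(R) ⊇ FOLLOW(S) = {$, d, x, y}; in U->y R U, R is followed by U with FIRST {λ, y}; in U->y R U, the suffix after R is nullable, so FOLLOW(R) ⊇ FOLLOW(U) = {d, x}. Thus FOLLOW(R) = {$, d, x, y}.

{$, d, x, y}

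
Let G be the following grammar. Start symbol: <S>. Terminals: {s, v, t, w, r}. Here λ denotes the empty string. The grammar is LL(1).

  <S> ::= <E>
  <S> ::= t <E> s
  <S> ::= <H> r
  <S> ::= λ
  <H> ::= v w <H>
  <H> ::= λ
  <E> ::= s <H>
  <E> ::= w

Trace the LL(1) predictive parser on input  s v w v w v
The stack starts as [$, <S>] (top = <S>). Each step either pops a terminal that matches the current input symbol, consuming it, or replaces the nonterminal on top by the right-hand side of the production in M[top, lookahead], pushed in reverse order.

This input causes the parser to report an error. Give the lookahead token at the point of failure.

$

      Stack      Input          Action
   1  $ <S>      s v w v w v $  expand <S> ::= <E>
   2  $ <E>      s v w v w v $  expand <E> ::= s <H>
   3  $ <H> s    s v w v w v $  match s
   4  $ <H>      v w v w v $    expand <H> ::= v w <H>
   5  $ <H> w v  v w v w v $    match v
   6  $ <H> w    w v w v $      match w
   7  $ <H>      v w v $        expand <H> ::= v w <H>
   8  $ <H> w v  v w v $        match v
   9  $ <H> w    w v $          match w
  10  $ <H>      v $            expand <H> ::= v w <H>
  11  $ <H> w v  v $            match v
  12  $ <H> w    $              error: top is terminal w but lookahead is $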